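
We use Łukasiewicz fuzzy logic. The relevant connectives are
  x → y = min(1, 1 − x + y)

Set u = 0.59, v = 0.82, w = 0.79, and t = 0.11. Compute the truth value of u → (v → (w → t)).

0.91

w → t = min(1, 1 − 0.79 + 0.11) = min(1, 0.32) = 0.32
v → (w → t) = min(1, 1 − 0.82 + 0.32) = min(1, 0.50) = 0.50
u → (v → (w → t)) = min(1, 1 − 0.59 + 0.50) = min(1, 0.91) = 0.91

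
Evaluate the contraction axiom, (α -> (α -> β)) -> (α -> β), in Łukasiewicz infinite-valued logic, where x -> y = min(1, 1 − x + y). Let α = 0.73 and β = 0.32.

0.73

α -> β = min(1, 1 − 0.73 + 0.32) = min(1, 0.59) = 0.59
α -> (α -> β) = min(1, 1 − 0.73 + 0.59) = min(1, 0.86) = 0.86
(α -> (α -> β)) -> (α -> β) = min(1, 1 − 0.86 + 0.59) = min(1, 0.73) = 0.73
(The value 0.73 < 1 shows this instance is not satisfied; fails in Ł∞ (the t-norm is not idempotent).)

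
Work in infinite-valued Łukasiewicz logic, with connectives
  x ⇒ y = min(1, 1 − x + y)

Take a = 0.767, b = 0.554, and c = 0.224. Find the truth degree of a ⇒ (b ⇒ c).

b ⇒ c = min(1, 1 − 0.554 + 0.224) = min(1, 0.670) = 0.670
a ⇒ (b ⇒ c) = min(1, 1 − 0.767 + 0.670) = min(1, 0.903) = 0.903

0.903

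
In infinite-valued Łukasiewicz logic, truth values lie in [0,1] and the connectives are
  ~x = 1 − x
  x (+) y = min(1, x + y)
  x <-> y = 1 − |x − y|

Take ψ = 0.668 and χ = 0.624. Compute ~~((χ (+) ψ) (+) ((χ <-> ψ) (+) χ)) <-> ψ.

χ (+) ψ = min(1, 0.624 + 0.668) = min(1, 1.292) = 1.000
χ <-> ψ = 1 − |0.624 − 0.668| = 1 − 0.044 = 0.956
(χ <-> ψ) (+) χ = min(1, 0.956 + 0.624) = min(1, 1.580) = 1.000
(χ (+) ψ) (+) ((χ <-> ψ) (+) χ) = min(1, 1.000 + 1.000) = min(1, 2.000) = 1.000
~((χ (+) ψ) (+) ((χ <-> ψ) (+) χ)) = 1 − 1.000 = 0.000
~~((χ (+) ψ) (+) ((χ <-> ψ) (+) χ)) = 1 − 0.000 = 1.000
~~((χ (+) ψ) (+) ((χ <-> ψ) (+) χ)) <-> ψ = 1 − |1.000 − 0.668| = 1 − 0.332 = 0.668

0.668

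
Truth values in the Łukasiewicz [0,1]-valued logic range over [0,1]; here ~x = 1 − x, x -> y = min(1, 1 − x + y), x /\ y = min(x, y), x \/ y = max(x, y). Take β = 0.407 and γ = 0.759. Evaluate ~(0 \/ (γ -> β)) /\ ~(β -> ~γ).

0.166

γ -> β = min(1, 1 − 0.759 + 0.407) = min(1, 0.648) = 0.648
0 \/ (γ -> β) = max(0.000, 0.648) = 0.648
~(0 \/ (γ -> β)) = 1 − 0.648 = 0.352
~γ = 1 − 0.759 = 0.241
β -> ~γ = min(1, 1 − 0.407 + 0.241) = min(1, 0.834) = 0.834
~(β -> ~γ) = 1 − 0.834 = 0.166
~(0 \/ (γ -> β)) /\ ~(β -> ~γ) = min(0.352, 0.166) = 0.166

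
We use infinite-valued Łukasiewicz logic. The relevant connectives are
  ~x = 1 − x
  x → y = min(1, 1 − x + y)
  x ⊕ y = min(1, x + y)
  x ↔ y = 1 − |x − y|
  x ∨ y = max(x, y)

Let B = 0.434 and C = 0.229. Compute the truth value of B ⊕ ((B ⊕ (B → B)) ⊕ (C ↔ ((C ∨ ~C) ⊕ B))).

1.000

B → B = min(1, 1 − 0.434 + 0.434) = min(1, 1.000) = 1.000
B ⊕ (B → B) = min(1, 0.434 + 1.000) = min(1, 1.434) = 1.000
~C = 1 − 0.229 = 0.771
C ∨ ~C = max(0.229, 0.771) = 0.771
(C ∨ ~C) ⊕ B = min(1, 0.771 + 0.434) = min(1, 1.205) = 1.000
C ↔ ((C ∨ ~C) ⊕ B) = 1 − |0.229 − 1.000| = 1 − 0.771 = 0.229
(B ⊕ (B → B)) ⊕ (C ↔ ((C ∨ ~C) ⊕ B)) = min(1, 1.000 + 0.229) = min(1, 1.229) = 1.000
B ⊕ ((B ⊕ (B → B)) ⊕ (C ↔ ((C ∨ ~C) ⊕ B))) = min(1, 0.434 + 1.000) = min(1, 1.434) = 1.000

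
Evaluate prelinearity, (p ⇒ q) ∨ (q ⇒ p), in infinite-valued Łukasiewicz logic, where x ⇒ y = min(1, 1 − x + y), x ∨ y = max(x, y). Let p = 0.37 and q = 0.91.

p ⇒ q = min(1, 1 − 0.37 + 0.91) = min(1, 1.54) = 1.00
q ⇒ p = min(1, 1 − 0.91 + 0.37) = min(1, 0.46) = 0.46
(p ⇒ q) ∨ (q ⇒ p) = max(1.00, 0.46) = 1.00
(As expected: a Ł∞-tautology — holds in every MV-chain.)

1.00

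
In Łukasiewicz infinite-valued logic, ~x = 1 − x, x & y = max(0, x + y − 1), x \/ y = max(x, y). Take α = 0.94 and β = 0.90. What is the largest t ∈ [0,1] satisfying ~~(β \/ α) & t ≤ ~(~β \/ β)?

β \/ α = max(0.90, 0.94) = 0.94
~(β \/ α) = 1 − 0.94 = 0.06
~~(β \/ α) = 1 − 0.06 = 0.94
So the left factor is ~~(β \/ α) = 0.94.
~β = 1 − 0.90 = 0.10
~β \/ β = max(0.10, 0.90) = 0.90
~(~β \/ β) = 1 − 0.90 = 0.10
So the right-hand bound is ~(~β \/ β) = 0.10.
The residuum of the Łukasiewicz t-norm gives the supremum: min(1, 1 − 0.94 + 0.10).
1 − 0.94 + 0.10 = 0.16, so t = min(1, 0.16) = 0.16.
Check: 0.94 & 0.16 = max(0, 0.10) = 0.10 ≤ 0.10.

0.16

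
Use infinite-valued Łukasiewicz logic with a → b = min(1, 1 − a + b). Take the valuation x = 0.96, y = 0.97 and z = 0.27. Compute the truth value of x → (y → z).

y → z = min(1, 1 − 0.97 + 0.27) = min(1, 0.30) = 0.30
x → (y → z) = min(1, 1 − 0.96 + 0.30) = min(1, 0.34) = 0.34

0.34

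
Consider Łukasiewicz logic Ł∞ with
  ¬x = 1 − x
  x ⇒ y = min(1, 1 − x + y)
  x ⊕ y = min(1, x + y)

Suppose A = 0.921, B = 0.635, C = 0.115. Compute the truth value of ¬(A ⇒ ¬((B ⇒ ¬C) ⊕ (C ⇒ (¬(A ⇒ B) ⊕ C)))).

¬C = 1 − 0.115 = 0.885
B ⇒ ¬C = min(1, 1 − 0.635 + 0.885) = min(1, 1.250) = 1.000
A ⇒ B = min(1, 1 − 0.921 + 0.635) = min(1, 0.714) = 0.714
¬(A ⇒ B) = 1 − 0.714 = 0.286
¬(A ⇒ B) ⊕ C = min(1, 0.286 + 0.115) = min(1, 0.401) = 0.401
C ⇒ (¬(A ⇒ B) ⊕ C) = min(1, 1 − 0.115 + 0.401) = min(1, 1.286) = 1.000
(B ⇒ ¬C) ⊕ (C ⇒ (¬(A ⇒ B) ⊕ C)) = min(1, 1.000 + 1.000) = min(1, 2.000) = 1.000
¬((B ⇒ ¬C) ⊕ (C ⇒ (¬(A ⇒ B) ⊕ C))) = 1 − 1.000 = 0.000
A ⇒ ¬((B ⇒ ¬C) ⊕ (C ⇒ (¬(A ⇒ B) ⊕ C))) = min(1, 1 − 0.921 + 0.000) = min(1, 0.079) = 0.079
¬(A ⇒ ¬((B ⇒ ¬C) ⊕ (C ⇒ (¬(A ⇒ B) ⊕ C)))) = 1 − 0.079 = 0.921

0.921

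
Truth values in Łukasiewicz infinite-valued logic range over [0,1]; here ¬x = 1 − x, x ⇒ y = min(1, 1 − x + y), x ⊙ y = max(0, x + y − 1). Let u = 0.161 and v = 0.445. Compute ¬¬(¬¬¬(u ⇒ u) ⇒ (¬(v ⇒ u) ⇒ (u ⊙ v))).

1.000

u ⇒ u = min(1, 1 − 0.161 + 0.161) = min(1, 1.000) = 1.000
¬(u ⇒ u) = 1 − 1.000 = 0.000
¬¬(u ⇒ u) = 1 − 0.000 = 1.000
¬¬¬(u ⇒ u) = 1 − 1.000 = 0.000
v ⇒ u = min(1, 1 − 0.445 + 0.161) = min(1, 0.716) = 0.716
¬(v ⇒ u) = 1 − 0.716 = 0.284
u ⊙ v = max(0, 0.161 + 0.445 − 1) = max(0, -0.394) = 0.000
¬(v ⇒ u) ⇒ (u ⊙ v) = min(1, 1 − 0.284 + 0.000) = min(1, 0.716) = 0.716
¬¬¬(u ⇒ u) ⇒ (¬(v ⇒ u) ⇒ (u ⊙ v)) = min(1, 1 − 0.000 + 0.716) = min(1, 1.716) = 1.000
¬(¬¬¬(u ⇒ u) ⇒ (¬(v ⇒ u) ⇒ (u ⊙ v))) = 1 − 1.000 = 0.000
¬¬(¬¬¬(u ⇒ u) ⇒ (¬(v ⇒ u) ⇒ (u ⊙ v))) = 1 − 0.000 = 1.000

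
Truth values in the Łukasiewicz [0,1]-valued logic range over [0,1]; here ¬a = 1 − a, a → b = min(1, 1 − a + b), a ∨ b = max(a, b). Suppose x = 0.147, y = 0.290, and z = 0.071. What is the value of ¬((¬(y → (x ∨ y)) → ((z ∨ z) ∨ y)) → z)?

x ∨ y = max(0.147, 0.290) = 0.290
y → (x ∨ y) = min(1, 1 − 0.290 + 0.290) = min(1, 1.000) = 1.000
¬(y → (x ∨ y)) = 1 − 1.000 = 0.000
z ∨ z = max(0.071, 0.071) = 0.071
(z ∨ z) ∨ y = max(0.071, 0.290) = 0.290
¬(y → (x ∨ y)) → ((z ∨ z) ∨ y) = min(1, 1 − 0.000 + 0.290) = min(1, 1.290) = 1.000
(¬(y → (x ∨ y)) → ((z ∨ z) ∨ y)) → z = min(1, 1 − 1.000 + 0.071) = min(1, 0.071) = 0.071
¬((¬(y → (x ∨ y)) → ((z ∨ z) ∨ y)) → z) = 1 − 0.071 = 0.929

0.929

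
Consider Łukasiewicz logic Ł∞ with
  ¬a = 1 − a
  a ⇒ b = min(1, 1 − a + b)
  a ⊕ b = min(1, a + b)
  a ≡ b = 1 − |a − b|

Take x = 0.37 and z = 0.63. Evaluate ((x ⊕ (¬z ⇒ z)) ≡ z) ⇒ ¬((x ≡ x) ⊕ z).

¬z = 1 − 0.63 = 0.37
¬z ⇒ z = min(1, 1 − 0.37 + 0.63) = min(1, 1.26) = 1.00
x ⊕ (¬z ⇒ z) = min(1, 0.37 + 1.00) = min(1, 1.37) = 1.00
(x ⊕ (¬z ⇒ z)) ≡ z = 1 − |1.00 − 0.63| = 1 − 0.37 = 0.63
x ≡ x = 1 − |0.37 − 0.37| = 1 − 0.00 = 1.00
(x ≡ x) ⊕ z = min(1, 1.00 + 0.63) = min(1, 1.63) = 1.00
¬((x ≡ x) ⊕ z) = 1 − 1.00 = 0.00
((x ⊕ (¬z ⇒ z)) ≡ z) ⇒ ¬((x ≡ x) ⊕ z) = min(1, 1 − 0.63 + 0.00) = min(1, 0.37) = 0.37

0.37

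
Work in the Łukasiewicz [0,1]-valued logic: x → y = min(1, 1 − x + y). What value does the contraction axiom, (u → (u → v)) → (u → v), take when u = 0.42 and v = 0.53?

1.00

u → v = min(1, 1 − 0.42 + 0.53) = min(1, 1.11) = 1.00
u → (u → v) = min(1, 1 − 0.42 + 1.00) = min(1, 1.58) = 1.00
(u → (u → v)) → (u → v) = min(1, 1 − 1.00 + 1.00) = min(1, 1.00) = 1.00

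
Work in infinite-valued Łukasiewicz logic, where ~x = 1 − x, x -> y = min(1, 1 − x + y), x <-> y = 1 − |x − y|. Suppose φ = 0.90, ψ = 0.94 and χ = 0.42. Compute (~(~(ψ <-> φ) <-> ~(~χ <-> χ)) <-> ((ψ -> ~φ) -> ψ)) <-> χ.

ψ <-> φ = 1 − |0.94 − 0.90| = 1 − 0.04 = 0.96
~(ψ <-> φ) = 1 − 0.96 = 0.04
~χ = 1 − 0.42 = 0.58
~χ <-> χ = 1 − |0.58 − 0.42| = 1 − 0.16 = 0.84
~(~χ <-> χ) = 1 − 0.84 = 0.16
~(ψ <-> φ) <-> ~(~χ <-> χ) = 1 − |0.04 − 0.16| = 1 − 0.12 = 0.88
~(~(ψ <-> φ) <-> ~(~χ <-> χ)) = 1 − 0.88 = 0.12
~φ = 1 − 0.90 = 0.10
ψ -> ~φ = min(1, 1 − 0.94 + 0.10) = min(1, 0.16) = 0.16
(ψ -> ~φ) -> ψ = min(1, 1 − 0.16 + 0.94) = min(1, 1.78) = 1.00
~(~(ψ <-> φ) <-> ~(~χ <-> χ)) <-> ((ψ -> ~φ) -> ψ) = 1 − |0.12 − 1.00| = 1 − 0.88 = 0.12
(~(~(ψ <-> φ) <-> ~(~χ <-> χ)) <-> ((ψ -> ~φ) -> ψ)) <-> χ = 1 − |0.12 − 0.42| = 1 − 0.30 = 0.70

0.70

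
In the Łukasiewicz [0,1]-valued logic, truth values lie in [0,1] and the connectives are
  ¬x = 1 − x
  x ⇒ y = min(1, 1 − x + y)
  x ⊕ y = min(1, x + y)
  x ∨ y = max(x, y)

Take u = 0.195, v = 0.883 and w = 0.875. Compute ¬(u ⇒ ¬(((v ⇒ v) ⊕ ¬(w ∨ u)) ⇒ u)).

0.000

v ⇒ v = min(1, 1 − 0.883 + 0.883) = min(1, 1.000) = 1.000
w ∨ u = max(0.875, 0.195) = 0.875
¬(w ∨ u) = 1 − 0.875 = 0.125
(v ⇒ v) ⊕ ¬(w ∨ u) = min(1, 1.000 + 0.125) = min(1, 1.125) = 1.000
((v ⇒ v) ⊕ ¬(w ∨ u)) ⇒ u = min(1, 1 − 1.000 + 0.195) = min(1, 0.195) = 0.195
¬(((v ⇒ v) ⊕ ¬(w ∨ u)) ⇒ u) = 1 − 0.195 = 0.805
u ⇒ ¬(((v ⇒ v) ⊕ ¬(w ∨ u)) ⇒ u) = min(1, 1 − 0.195 + 0.805) = min(1, 1.610) = 1.000
¬(u ⇒ ¬(((v ⇒ v) ⊕ ¬(w ∨ u)) ⇒ u)) = 1 − 1.000 = 0.000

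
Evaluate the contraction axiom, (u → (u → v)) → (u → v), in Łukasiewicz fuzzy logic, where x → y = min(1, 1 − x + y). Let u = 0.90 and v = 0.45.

0.90

u → v = min(1, 1 − 0.90 + 0.45) = min(1, 0.55) = 0.55
u → (u → v) = min(1, 1 − 0.90 + 0.55) = min(1, 0.65) = 0.65
(u → (u → v)) → (u → v) = min(1, 1 − 0.65 + 0.55) = min(1, 0.90) = 0.90
(The value 0.90 < 1 shows this instance is not satisfied; fails in Ł∞ (the t-norm is not idempotent).)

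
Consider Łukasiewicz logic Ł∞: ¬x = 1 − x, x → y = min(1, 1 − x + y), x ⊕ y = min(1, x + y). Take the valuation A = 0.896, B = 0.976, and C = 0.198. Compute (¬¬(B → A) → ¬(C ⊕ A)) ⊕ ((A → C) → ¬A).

0.882

B → A = min(1, 1 − 0.976 + 0.896) = min(1, 0.920) = 0.920
¬(B → A) = 1 − 0.920 = 0.080
¬¬(B → A) = 1 − 0.080 = 0.920
C ⊕ A = min(1, 0.198 + 0.896) = min(1, 1.094) = 1.000
¬(C ⊕ A) = 1 − 1.000 = 0.000
¬¬(B → A) → ¬(C ⊕ A) = min(1, 1 − 0.920 + 0.000) = min(1, 0.080) = 0.080
A → C = min(1, 1 − 0.896 + 0.198) = min(1, 0.302) = 0.302
¬A = 1 − 0.896 = 0.104
(A → C) → ¬A = min(1, 1 − 0.302 + 0.104) = min(1, 0.802) = 0.802
(¬¬(B → A) → ¬(C ⊕ A)) ⊕ ((A → C) → ¬A) = min(1, 0.080 + 0.802) = min(1, 0.882) = 0.882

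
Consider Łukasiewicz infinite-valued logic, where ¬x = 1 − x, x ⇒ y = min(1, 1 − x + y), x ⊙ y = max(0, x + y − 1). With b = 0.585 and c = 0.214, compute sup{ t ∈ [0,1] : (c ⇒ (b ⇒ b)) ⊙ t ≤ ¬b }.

0.415

b ⇒ b = min(1, 1 − 0.585 + 0.585) = min(1, 1.000) = 1.000
c ⇒ (b ⇒ b) = min(1, 1 − 0.214 + 1.000) = min(1, 1.786) = 1.000
So the left factor is c ⇒ (b ⇒ b) = 1.000.
¬b = 1 − 0.585 = 0.415
So the right-hand bound is ¬b = 0.415.
The residuum of the Łukasiewicz t-norm gives the supremum: min(1, 1 − 1.000 + 0.415).
1 − 1.000 + 0.415 = 0.415, so t = min(1, 0.415) = 0.415.
Check: 1.000 ⊙ 0.415 = max(0, 0.415) = 0.415 ≤ 0.415.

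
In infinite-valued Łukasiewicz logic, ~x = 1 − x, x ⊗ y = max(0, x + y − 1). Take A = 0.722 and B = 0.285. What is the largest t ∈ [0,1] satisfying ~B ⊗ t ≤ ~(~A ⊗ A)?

~B = 1 − 0.285 = 0.715
So the left factor is ~B = 0.715.
~A = 1 − 0.722 = 0.278
~A ⊗ A = max(0, 0.278 + 0.722 − 1) = max(0, 0.000) = 0.000
~(~A ⊗ A) = 1 − 0.000 = 1.000
So the right-hand bound is ~(~A ⊗ A) = 1.000.
The residuum of the Łukasiewicz t-norm gives the supremum: min(1, 1 − 0.715 + 1.000).
1 − 0.715 + 1.000 = 1.285, so t = min(1, 1.285) = 1.000.
Check: 0.715 ⊗ 1.000 = max(0, 0.715) = 0.715 ≤ 1.000.

1.000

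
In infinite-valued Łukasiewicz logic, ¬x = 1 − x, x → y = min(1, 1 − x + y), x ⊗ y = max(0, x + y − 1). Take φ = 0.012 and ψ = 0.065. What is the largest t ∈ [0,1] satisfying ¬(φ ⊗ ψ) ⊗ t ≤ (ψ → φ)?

φ ⊗ ψ = max(0, 0.012 + 0.065 − 1) = max(0, -0.923) = 0.000
¬(φ ⊗ ψ) = 1 − 0.000 = 1.000
So the left factor is ¬(φ ⊗ ψ) = 1.000.
ψ → φ = min(1, 1 − 0.065 + 0.012) = min(1, 0.947) = 0.947
So the right-hand bound is ψ → φ = 0.947.
The residuum of the Łukasiewicz t-norm gives the supremum: min(1, 1 − 1.000 + 0.947).
1 − 1.000 + 0.947 = 0.947, so t = min(1, 0.947) = 0.947.
Check: 1.000 ⊗ 0.947 = max(0, 0.947) = 0.947 ≤ 0.947.

0.947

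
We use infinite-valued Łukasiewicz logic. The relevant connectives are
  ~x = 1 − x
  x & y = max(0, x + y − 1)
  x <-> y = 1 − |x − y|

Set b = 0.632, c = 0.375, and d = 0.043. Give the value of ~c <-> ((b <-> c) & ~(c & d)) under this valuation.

0.882

~c = 1 − 0.375 = 0.625
b <-> c = 1 − |0.632 − 0.375| = 1 − 0.257 = 0.743
c & d = max(0, 0.375 + 0.043 − 1) = max(0, -0.582) = 0.000
~(c & d) = 1 − 0.000 = 1.000
(b <-> c) & ~(c & d) = max(0, 0.743 + 1.000 − 1) = max(0, 0.743) = 0.743
~c <-> ((b <-> c) & ~(c & d)) = 1 − |0.625 − 0.743| = 1 − 0.118 = 0.882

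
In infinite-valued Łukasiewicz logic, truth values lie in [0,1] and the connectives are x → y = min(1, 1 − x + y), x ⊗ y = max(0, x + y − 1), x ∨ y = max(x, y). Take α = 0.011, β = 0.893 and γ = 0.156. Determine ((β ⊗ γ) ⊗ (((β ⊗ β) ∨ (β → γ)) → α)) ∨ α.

β ⊗ γ = max(0, 0.893 + 0.156 − 1) = max(0, 0.049) = 0.049
β ⊗ β = max(0, 0.893 + 0.893 − 1) = max(0, 0.786) = 0.786
β → γ = min(1, 1 − 0.893 + 0.156) = min(1, 0.263) = 0.263
(β ⊗ β) ∨ (β → γ) = max(0.786, 0.263) = 0.786
((β ⊗ β) ∨ (β → γ)) → α = min(1, 1 − 0.786 + 0.011) = min(1, 0.225) = 0.225
(β ⊗ γ) ⊗ (((β ⊗ β) ∨ (β → γ)) → α) = max(0, 0.049 + 0.225 − 1) = max(0, -0.726) = 0.000
((β ⊗ γ) ⊗ (((β ⊗ β) ∨ (β → γ)) → α)) ∨ α = max(0.000, 0.011) = 0.011

0.011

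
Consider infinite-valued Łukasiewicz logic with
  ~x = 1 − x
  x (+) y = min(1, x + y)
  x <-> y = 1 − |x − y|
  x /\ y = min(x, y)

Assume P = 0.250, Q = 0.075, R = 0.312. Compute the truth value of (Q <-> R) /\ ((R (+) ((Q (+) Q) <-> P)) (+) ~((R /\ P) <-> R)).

0.763

Q <-> R = 1 − |0.075 − 0.312| = 1 − 0.237 = 0.763
Q (+) Q = min(1, 0.075 + 0.075) = min(1, 0.150) = 0.150
(Q (+) Q) <-> P = 1 − |0.150 − 0.250| = 1 − 0.100 = 0.900
R (+) ((Q (+) Q) <-> P) = min(1, 0.312 + 0.900) = min(1, 1.212) = 1.000
R /\ P = min(0.312, 0.250) = 0.250
(R /\ P) <-> R = 1 − |0.250 − 0.312| = 1 − 0.062 = 0.938
~((R /\ P) <-> R) = 1 − 0.938 = 0.062
(R (+) ((Q (+) Q) <-> P)) (+) ~((R /\ P) <-> R) = min(1, 1.000 + 0.062) = min(1, 1.062) = 1.000
(Q <-> R) /\ ((R (+) ((Q (+) Q) <-> P)) (+) ~((R /\ P) <-> R)) = min(0.763, 1.000) = 0.763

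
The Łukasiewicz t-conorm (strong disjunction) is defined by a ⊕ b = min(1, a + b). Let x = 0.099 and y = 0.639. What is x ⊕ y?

x ⊕ y = min(1, 0.099 + 0.639) = min(1, 0.738) = 0.738
For comparison, the Gödel t-conorm max(a, b) would give 0.639.

0.738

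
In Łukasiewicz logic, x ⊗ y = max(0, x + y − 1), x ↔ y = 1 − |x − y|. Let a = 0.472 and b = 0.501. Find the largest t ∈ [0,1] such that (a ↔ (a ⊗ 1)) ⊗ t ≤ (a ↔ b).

0.971

a ⊗ 1 = max(0, 0.472 + 1.000 − 1) = max(0, 0.472) = 0.472
a ↔ (a ⊗ 1) = 1 − |0.472 − 0.472| = 1 − 0.000 = 1.000
So the left factor is a ↔ (a ⊗ 1) = 1.000.
a ↔ b = 1 − |0.472 − 0.501| = 1 − 0.029 = 0.971
So the right-hand bound is a ↔ b = 0.971.
The residuum of the Łukasiewicz t-norm gives the supremum: min(1, 1 − 1.000 + 0.971).
1 − 1.000 + 0.971 = 0.971, so t = min(1, 0.971) = 0.971.
Check: 1.000 ⊗ 0.971 = max(0, 0.971) = 0.971 ≤ 0.971.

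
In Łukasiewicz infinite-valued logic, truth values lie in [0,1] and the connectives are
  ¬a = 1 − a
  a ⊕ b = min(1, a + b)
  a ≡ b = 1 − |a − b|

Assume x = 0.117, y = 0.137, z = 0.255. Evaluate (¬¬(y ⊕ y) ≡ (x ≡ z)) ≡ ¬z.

y ⊕ y = min(1, 0.137 + 0.137) = min(1, 0.274) = 0.274
¬(y ⊕ y) = 1 − 0.274 = 0.726
¬¬(y ⊕ y) = 1 − 0.726 = 0.274
x ≡ z = 1 − |0.117 − 0.255| = 1 − 0.138 = 0.862
¬¬(y ⊕ y) ≡ (x ≡ z) = 1 − |0.274 − 0.862| = 1 − 0.588 = 0.412
¬z = 1 − 0.255 = 0.745
(¬¬(y ⊕ y) ≡ (x ≡ z)) ≡ ¬z = 1 − |0.412 − 0.745| = 1 − 0.333 = 0.667

0.667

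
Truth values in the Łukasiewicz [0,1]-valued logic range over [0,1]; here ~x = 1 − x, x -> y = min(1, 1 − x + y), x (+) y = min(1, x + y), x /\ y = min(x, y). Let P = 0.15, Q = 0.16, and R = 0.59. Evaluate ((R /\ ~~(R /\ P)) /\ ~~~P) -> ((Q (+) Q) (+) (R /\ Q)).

1.00

R /\ P = min(0.59, 0.15) = 0.15
~(R /\ P) = 1 − 0.15 = 0.85
~~(R /\ P) = 1 − 0.85 = 0.15
R /\ ~~(R /\ P) = min(0.59, 0.15) = 0.15
~P = 1 − 0.15 = 0.85
~~P = 1 − 0.85 = 0.15
~~~P = 1 − 0.15 = 0.85
(R /\ ~~(R /\ P)) /\ ~~~P = min(0.15, 0.85) = 0.15
Q (+) Q = min(1, 0.16 + 0.16) = min(1, 0.32) = 0.32
R /\ Q = min(0.59, 0.16) = 0.16
(Q (+) Q) (+) (R /\ Q) = min(1, 0.32 + 0.16) = min(1, 0.48) = 0.48
((R /\ ~~(R /\ P)) /\ ~~~P) -> ((Q (+) Q) (+) (R /\ Q)) = min(1, 1 − 0.15 + 0.48) = min(1, 1.33) = 1.00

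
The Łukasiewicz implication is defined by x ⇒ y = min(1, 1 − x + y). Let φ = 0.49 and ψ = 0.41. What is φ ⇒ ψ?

0.92

φ ⇒ ψ = min(1, 1 − 0.49 + 0.41) = min(1, 0.92) = 0.92
For comparison, the Gödel implication (1 if x ≤ y else y) would give 0.41.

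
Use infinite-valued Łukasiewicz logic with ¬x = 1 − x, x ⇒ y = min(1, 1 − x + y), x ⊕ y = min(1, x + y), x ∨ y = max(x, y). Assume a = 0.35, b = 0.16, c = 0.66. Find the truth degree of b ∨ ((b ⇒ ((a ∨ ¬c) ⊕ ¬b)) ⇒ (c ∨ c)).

0.66

¬c = 1 − 0.66 = 0.34
a ∨ ¬c = max(0.35, 0.34) = 0.35
¬b = 1 − 0.16 = 0.84
(a ∨ ¬c) ⊕ ¬b = min(1, 0.35 + 0.84) = min(1, 1.19) = 1.00
b ⇒ ((a ∨ ¬c) ⊕ ¬b) = min(1, 1 − 0.16 + 1.00) = min(1, 1.84) = 1.00
c ∨ c = max(0.66, 0.66) = 0.66
(b ⇒ ((a ∨ ¬c) ⊕ ¬b)) ⇒ (c ∨ c) = min(1, 1 − 1.00 + 0.66) = min(1, 0.66) = 0.66
b ∨ ((b ⇒ ((a ∨ ¬c) ⊕ ¬b)) ⇒ (c ∨ c)) = max(0.16, 0.66) = 0.66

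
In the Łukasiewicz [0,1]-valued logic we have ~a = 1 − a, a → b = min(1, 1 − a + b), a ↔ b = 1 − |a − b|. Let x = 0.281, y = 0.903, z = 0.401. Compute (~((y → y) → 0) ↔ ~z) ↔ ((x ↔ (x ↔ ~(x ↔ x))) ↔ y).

0.940

y → y = min(1, 1 − 0.903 + 0.903) = min(1, 1.000) = 1.000
(y → y) → 0 = min(1, 1 − 1.000 + 0.000) = min(1, 0.000) = 0.000
~((y → y) → 0) = 1 − 0.000 = 1.000
~z = 1 − 0.401 = 0.599
~((y → y) → 0) ↔ ~z = 1 − |1.000 − 0.599| = 1 − 0.401 = 0.599
x ↔ x = 1 − |0.281 − 0.281| = 1 − 0.000 = 1.000
~(x ↔ x) = 1 − 1.000 = 0.000
x ↔ ~(x ↔ x) = 1 − |0.281 − 0.000| = 1 − 0.281 = 0.719
x ↔ (x ↔ ~(x ↔ x)) = 1 − |0.281 − 0.719| = 1 − 0.438 = 0.562
(x ↔ (x ↔ ~(x ↔ x))) ↔ y = 1 − |0.562 − 0.903| = 1 − 0.341 = 0.659
(~((y → y) → 0) ↔ ~z) ↔ ((x ↔ (x ↔ ~(x ↔ x))) ↔ y) = 1 − |0.599 − 0.659| = 1 − 0.060 = 0.940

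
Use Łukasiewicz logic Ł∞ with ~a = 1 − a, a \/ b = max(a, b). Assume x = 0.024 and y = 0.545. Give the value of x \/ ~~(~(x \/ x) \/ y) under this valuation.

x \/ x = max(0.024, 0.024) = 0.024
~(x \/ x) = 1 − 0.024 = 0.976
~(x \/ x) \/ y = max(0.976, 0.545) = 0.976
~(~(x \/ x) \/ y) = 1 − 0.976 = 0.024
~~(~(x \/ x) \/ y) = 1 − 0.024 = 0.976
x \/ ~~(~(x \/ x) \/ y) = max(0.024, 0.976) = 0.976

0.976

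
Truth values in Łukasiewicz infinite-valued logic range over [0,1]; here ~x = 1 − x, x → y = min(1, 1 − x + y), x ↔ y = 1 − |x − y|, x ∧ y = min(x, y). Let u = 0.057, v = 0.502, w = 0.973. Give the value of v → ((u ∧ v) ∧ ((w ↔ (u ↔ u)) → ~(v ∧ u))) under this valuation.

u ∧ v = min(0.057, 0.502) = 0.057
u ↔ u = 1 − |0.057 − 0.057| = 1 − 0.000 = 1.000
w ↔ (u ↔ u) = 1 − |0.973 − 1.000| = 1 − 0.027 = 0.973
v ∧ u = min(0.502, 0.057) = 0.057
~(v ∧ u) = 1 − 0.057 = 0.943
(w ↔ (u ↔ u)) → ~(v ∧ u) = min(1, 1 − 0.973 + 0.943) = min(1, 0.970) = 0.970
(u ∧ v) ∧ ((w ↔ (u ↔ u)) → ~(v ∧ u)) = min(0.057, 0.970) = 0.057
v → ((u ∧ v) ∧ ((w ↔ (u ↔ u)) → ~(v ∧ u))) = min(1, 1 − 0.502 + 0.057) = min(1, 0.555) = 0.555

0.555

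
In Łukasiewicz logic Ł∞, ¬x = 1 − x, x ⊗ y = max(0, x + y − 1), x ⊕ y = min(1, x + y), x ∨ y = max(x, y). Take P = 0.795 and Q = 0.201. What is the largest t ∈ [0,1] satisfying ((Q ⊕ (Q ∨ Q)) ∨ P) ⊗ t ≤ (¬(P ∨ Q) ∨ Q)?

0.410

Q ∨ Q = max(0.201, 0.201) = 0.201
Q ⊕ (Q ∨ Q) = min(1, 0.201 + 0.201) = min(1, 0.402) = 0.402
(Q ⊕ (Q ∨ Q)) ∨ P = max(0.402, 0.795) = 0.795
So the left factor is (Q ⊕ (Q ∨ Q)) ∨ P = 0.795.
P ∨ Q = max(0.795, 0.201) = 0.795
¬(P ∨ Q) = 1 − 0.795 = 0.205
¬(P ∨ Q) ∨ Q = max(0.205, 0.201) = 0.205
So the right-hand bound is ¬(P ∨ Q) ∨ Q = 0.205.
The residuum of the Łukasiewicz t-norm gives the supremum: min(1, 1 − 0.795 + 0.205).
1 − 0.795 + 0.205 = 0.410, so t = min(1, 0.410) = 0.410.
Check: 0.795 ⊗ 0.410 = max(0, 0.205) = 0.205 ≤ 0.205.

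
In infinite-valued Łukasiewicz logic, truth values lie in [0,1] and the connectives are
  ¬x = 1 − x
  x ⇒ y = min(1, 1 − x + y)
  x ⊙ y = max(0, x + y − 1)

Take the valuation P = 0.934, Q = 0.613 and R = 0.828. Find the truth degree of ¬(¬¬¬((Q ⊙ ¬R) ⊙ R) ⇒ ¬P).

0.934

¬R = 1 − 0.828 = 0.172
Q ⊙ ¬R = max(0, 0.613 + 0.172 − 1) = max(0, -0.215) = 0.000
(Q ⊙ ¬R) ⊙ R = max(0, 0.000 + 0.828 − 1) = max(0, -0.172) = 0.000
¬((Q ⊙ ¬R) ⊙ R) = 1 − 0.000 = 1.000
¬¬((Q ⊙ ¬R) ⊙ R) = 1 − 1.000 = 0.000
¬¬¬((Q ⊙ ¬R) ⊙ R) = 1 − 0.000 = 1.000
¬P = 1 − 0.934 = 0.066
¬¬¬((Q ⊙ ¬R) ⊙ R) ⇒ ¬P = min(1, 1 − 1.000 + 0.066) = min(1, 0.066) = 0.066
¬(¬¬¬((Q ⊙ ¬R) ⊙ R) ⇒ ¬P) = 1 − 0.066 = 0.934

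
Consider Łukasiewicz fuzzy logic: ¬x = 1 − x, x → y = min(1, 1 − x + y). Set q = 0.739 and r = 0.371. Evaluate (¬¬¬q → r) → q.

¬q = 1 − 0.739 = 0.261
¬¬q = 1 − 0.261 = 0.739
¬¬¬q = 1 − 0.739 = 0.261
¬¬¬q → r = min(1, 1 − 0.261 + 0.371) = min(1, 1.110) = 1.000
(¬¬¬q → r) → q = min(1, 1 − 1.000 + 0.739) = min(1, 0.739) = 0.739

0.739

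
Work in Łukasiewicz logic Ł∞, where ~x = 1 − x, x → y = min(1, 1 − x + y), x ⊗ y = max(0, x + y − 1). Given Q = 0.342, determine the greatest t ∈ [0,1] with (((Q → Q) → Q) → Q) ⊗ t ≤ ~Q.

Q → Q = min(1, 1 − 0.342 + 0.342) = min(1, 1.000) = 1.000
(Q → Q) → Q = min(1, 1 − 1.000 + 0.342) = min(1, 0.342) = 0.342
((Q → Q) → Q) → Q = min(1, 1 − 0.342 + 0.342) = min(1, 1.000) = 1.000
So the left factor is ((Q → Q) → Q) → Q = 1.000.
~Q = 1 − 0.342 = 0.658
So the right-hand bound is ~Q = 0.658.
The residuum of the Łukasiewicz t-norm gives the supremum: min(1, 1 − 1.000 + 0.658).
1 − 1.000 + 0.658 = 0.658, so t = min(1, 0.658) = 0.658.
Check: 1.000 ⊗ 0.658 = max(0, 0.658) = 0.658 ≤ 0.658.

0.658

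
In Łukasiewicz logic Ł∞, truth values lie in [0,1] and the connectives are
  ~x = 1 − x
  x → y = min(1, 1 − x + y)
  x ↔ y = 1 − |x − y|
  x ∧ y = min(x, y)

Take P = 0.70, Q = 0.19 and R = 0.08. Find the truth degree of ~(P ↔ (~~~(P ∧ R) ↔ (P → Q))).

0.13

P ∧ R = min(0.70, 0.08) = 0.08
~(P ∧ R) = 1 − 0.08 = 0.92
~~(P ∧ R) = 1 − 0.92 = 0.08
~~~(P ∧ R) = 1 − 0.08 = 0.92
P → Q = min(1, 1 − 0.70 + 0.19) = min(1, 0.49) = 0.49
~~~(P ∧ R) ↔ (P → Q) = 1 − |0.92 − 0.49| = 1 − 0.43 = 0.57
P ↔ (~~~(P ∧ R) ↔ (P → Q)) = 1 − |0.70 − 0.57| = 1 − 0.13 = 0.87
~(P ↔ (~~~(P ∧ R) ↔ (P → Q))) = 1 − 0.87 = 0.13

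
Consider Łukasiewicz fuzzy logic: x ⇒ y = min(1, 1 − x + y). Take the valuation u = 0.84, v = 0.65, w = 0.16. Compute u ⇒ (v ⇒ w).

v ⇒ w = min(1, 1 − 0.65 + 0.16) = min(1, 0.51) = 0.51
u ⇒ (v ⇒ w) = min(1, 1 − 0.84 + 0.51) = min(1, 0.67) = 0.67

0.67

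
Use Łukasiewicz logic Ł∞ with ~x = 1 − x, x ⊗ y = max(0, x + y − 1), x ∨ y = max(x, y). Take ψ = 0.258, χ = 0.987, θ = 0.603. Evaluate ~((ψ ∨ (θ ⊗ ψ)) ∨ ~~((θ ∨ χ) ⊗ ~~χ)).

0.026

θ ⊗ ψ = max(0, 0.603 + 0.258 − 1) = max(0, -0.139) = 0.000
ψ ∨ (θ ⊗ ψ) = max(0.258, 0.000) = 0.258
θ ∨ χ = max(0.603, 0.987) = 0.987
~χ = 1 − 0.987 = 0.013
~~χ = 1 − 0.013 = 0.987
(θ ∨ χ) ⊗ ~~χ = max(0, 0.987 + 0.987 − 1) = max(0, 0.974) = 0.974
~((θ ∨ χ) ⊗ ~~χ) = 1 − 0.974 = 0.026
~~((θ ∨ χ) ⊗ ~~χ) = 1 − 0.026 = 0.974
(ψ ∨ (θ ⊗ ψ)) ∨ ~~((θ ∨ χ) ⊗ ~~χ) = max(0.258, 0.974) = 0.974
~((ψ ∨ (θ ⊗ ψ)) ∨ ~~((θ ∨ χ) ⊗ ~~χ)) = 1 − 0.974 = 0.026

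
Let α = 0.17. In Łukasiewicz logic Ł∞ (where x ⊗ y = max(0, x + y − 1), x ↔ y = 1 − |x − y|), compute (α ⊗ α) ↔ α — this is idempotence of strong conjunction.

α ⊗ α = max(0, 0.17 + 0.17 − 1) = max(0, -0.66) = 0.00
(α ⊗ α) ↔ α = 1 − |0.00 − 0.17| = 1 − 0.17 = 0.83
(The value 0.83 < 1 shows this instance is not satisfied; fails in Ł∞ since a ⊗ a = max(0, 2a−1) ≠ a in general.)

0.83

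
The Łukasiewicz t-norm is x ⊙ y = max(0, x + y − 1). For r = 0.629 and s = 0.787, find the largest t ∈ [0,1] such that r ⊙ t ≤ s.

The residuum of the Łukasiewicz t-norm gives the supremum: min(1, 1 − 0.629 + 0.787).
1 − 0.629 + 0.787 = 1.158, so t = min(1, 1.158) = 1.000.
Check: 0.629 ⊙ 1.000 = max(0, 0.629) = 0.629 ≤ 0.787.

1.000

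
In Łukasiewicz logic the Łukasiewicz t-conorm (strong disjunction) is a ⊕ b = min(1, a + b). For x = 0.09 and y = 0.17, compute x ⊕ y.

0.26

x ⊕ y = min(1, 0.09 + 0.17) = min(1, 0.26) = 0.26
For comparison, the Gödel t-conorm max(a, b) would give 0.17.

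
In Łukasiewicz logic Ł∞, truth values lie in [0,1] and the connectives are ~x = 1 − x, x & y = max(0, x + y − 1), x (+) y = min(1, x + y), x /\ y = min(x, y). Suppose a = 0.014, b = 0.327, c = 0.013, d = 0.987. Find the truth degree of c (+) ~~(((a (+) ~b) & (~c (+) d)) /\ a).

~b = 1 − 0.327 = 0.673
a (+) ~b = min(1, 0.014 + 0.673) = min(1, 0.687) = 0.687
~c = 1 − 0.013 = 0.987
~c (+) d = min(1, 0.987 + 0.987) = min(1, 1.974) = 1.000
(a (+) ~b) & (~c (+) d) = max(0, 0.687 + 1.000 − 1) = max(0, 0.687) = 0.687
((a (+) ~b) & (~c (+) d)) /\ a = min(0.687, 0.014) = 0.014
~(((a (+) ~b) & (~c (+) d)) /\ a) = 1 − 0.014 = 0.986
~~(((a (+) ~b) & (~c (+) d)) /\ a) = 1 − 0.986 = 0.014
c (+) ~~(((a (+) ~b) & (~c (+) d)) /\ a) = min(1, 0.013 + 0.014) = min(1, 0.027) = 0.027

0.027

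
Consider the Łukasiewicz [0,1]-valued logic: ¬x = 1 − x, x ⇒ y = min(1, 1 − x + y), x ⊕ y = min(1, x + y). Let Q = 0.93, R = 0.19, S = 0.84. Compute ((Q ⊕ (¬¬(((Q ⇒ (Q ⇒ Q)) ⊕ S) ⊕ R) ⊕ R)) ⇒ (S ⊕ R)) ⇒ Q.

Q ⇒ Q = min(1, 1 − 0.93 + 0.93) = min(1, 1.00) = 1.00
Q ⇒ (Q ⇒ Q) = min(1, 1 − 0.93 + 1.00) = min(1, 1.07) = 1.00
(Q ⇒ (Q ⇒ Q)) ⊕ S = min(1, 1.00 + 0.84) = min(1, 1.84) = 1.00
((Q ⇒ (Q ⇒ Q)) ⊕ S) ⊕ R = min(1, 1.00 + 0.19) = min(1, 1.19) = 1.00
¬(((Q ⇒ (Q ⇒ Q)) ⊕ S) ⊕ R) = 1 − 1.00 = 0.00
¬¬(((Q ⇒ (Q ⇒ Q)) ⊕ S) ⊕ R) = 1 − 0.00 = 1.00
¬¬(((Q ⇒ (Q ⇒ Q)) ⊕ S) ⊕ R) ⊕ R = min(1, 1.00 + 0.19) = min(1, 1.19) = 1.00
Q ⊕ (¬¬(((Q ⇒ (Q ⇒ Q)) ⊕ S) ⊕ R) ⊕ R) = min(1, 0.93 + 1.00) = min(1, 1.93) = 1.00
S ⊕ R = min(1, 0.84 + 0.19) = min(1, 1.03) = 1.00
(Q ⊕ (¬¬(((Q ⇒ (Q ⇒ Q)) ⊕ S) ⊕ R) ⊕ R)) ⇒ (S ⊕ R) = min(1, 1 − 1.00 + 1.00) = min(1, 1.00) = 1.00
((Q ⊕ (¬¬(((Q ⇒ (Q ⇒ Q)) ⊕ S) ⊕ R) ⊕ R)) ⇒ (S ⊕ R)) ⇒ Q = min(1, 1 − 1.00 + 0.93) = min(1, 0.93) = 0.93

0.93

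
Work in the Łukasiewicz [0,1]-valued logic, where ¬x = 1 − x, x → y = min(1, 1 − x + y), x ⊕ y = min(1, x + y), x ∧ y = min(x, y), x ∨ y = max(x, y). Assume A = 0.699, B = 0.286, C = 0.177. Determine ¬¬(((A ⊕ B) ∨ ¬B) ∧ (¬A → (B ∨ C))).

A ⊕ B = min(1, 0.699 + 0.286) = min(1, 0.985) = 0.985
¬B = 1 − 0.286 = 0.714
(A ⊕ B) ∨ ¬B = max(0.985, 0.714) = 0.985
¬A = 1 − 0.699 = 0.301
B ∨ C = max(0.286, 0.177) = 0.286
¬A → (B ∨ C) = min(1, 1 − 0.301 + 0.286) = min(1, 0.985) = 0.985
((A ⊕ B) ∨ ¬B) ∧ (¬A → (B ∨ C)) = min(0.985, 0.985) = 0.985
¬(((A ⊕ B) ∨ ¬B) ∧ (¬A → (B ∨ C))) = 1 − 0.985 = 0.015
¬¬(((A ⊕ B) ∨ ¬B) ∧ (¬A → (B ∨ C))) = 1 − 0.015 = 0.985

0.985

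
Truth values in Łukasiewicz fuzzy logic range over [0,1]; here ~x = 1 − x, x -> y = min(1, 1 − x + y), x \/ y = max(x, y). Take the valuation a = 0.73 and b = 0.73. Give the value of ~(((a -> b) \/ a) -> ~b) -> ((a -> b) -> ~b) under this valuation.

0.54

a -> b = min(1, 1 − 0.73 + 0.73) = min(1, 1.00) = 1.00
(a -> b) \/ a = max(1.00, 0.73) = 1.00
~b = 1 − 0.73 = 0.27
((a -> b) \/ a) -> ~b = min(1, 1 − 1.00 + 0.27) = min(1, 0.27) = 0.27
~(((a -> b) \/ a) -> ~b) = 1 − 0.27 = 0.73
(a -> b) -> ~b = min(1, 1 − 1.00 + 0.27) = min(1, 0.27) = 0.27
~(((a -> b) \/ a) -> ~b) -> ((a -> b) -> ~b) = min(1, 1 − 0.73 + 0.27) = min(1, 0.54) = 0.54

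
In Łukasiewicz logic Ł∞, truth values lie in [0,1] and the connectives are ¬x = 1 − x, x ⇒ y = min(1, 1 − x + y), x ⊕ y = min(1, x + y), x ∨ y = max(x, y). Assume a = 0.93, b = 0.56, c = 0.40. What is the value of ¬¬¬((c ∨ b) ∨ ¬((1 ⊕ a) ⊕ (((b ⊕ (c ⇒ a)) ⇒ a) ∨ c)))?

c ∨ b = max(0.40, 0.56) = 0.56
1 ⊕ a = min(1, 1.00 + 0.93) = min(1, 1.93) = 1.00
c ⇒ a = min(1, 1 − 0.40 + 0.93) = min(1, 1.53) = 1.00
b ⊕ (c ⇒ a) = min(1, 0.56 + 1.00) = min(1, 1.56) = 1.00
(b ⊕ (c ⇒ a)) ⇒ a = min(1, 1 − 1.00 + 0.93) = min(1, 0.93) = 0.93
((b ⊕ (c ⇒ a)) ⇒ a) ∨ c = max(0.93, 0.40) = 0.93
(1 ⊕ a) ⊕ (((b ⊕ (c ⇒ a)) ⇒ a) ∨ c) = min(1, 1.00 + 0.93) = min(1, 1.93) = 1.00
¬((1 ⊕ a) ⊕ (((b ⊕ (c ⇒ a)) ⇒ a) ∨ c)) = 1 − 1.00 = 0.00
(c ∨ b) ∨ ¬((1 ⊕ a) ⊕ (((b ⊕ (c ⇒ a)) ⇒ a) ∨ c)) = max(0.56, 0.00) = 0.56
¬((c ∨ b) ∨ ¬((1 ⊕ a) ⊕ (((b ⊕ (c ⇒ a)) ⇒ a) ∨ c))) = 1 − 0.56 = 0.44
¬¬((c ∨ b) ∨ ¬((1 ⊕ a) ⊕ (((b ⊕ (c ⇒ a)) ⇒ a) ∨ c))) = 1 − 0.44 = 0.56
¬¬¬((c ∨ b) ∨ ¬((1 ⊕ a) ⊕ (((b ⊕ (c ⇒ a)) ⇒ a) ∨ c))) = 1 − 0.56 = 0.44

0.44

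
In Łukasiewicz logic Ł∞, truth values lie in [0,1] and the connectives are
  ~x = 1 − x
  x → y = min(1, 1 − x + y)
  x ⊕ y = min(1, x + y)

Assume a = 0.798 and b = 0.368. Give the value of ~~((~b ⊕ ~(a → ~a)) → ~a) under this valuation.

~b = 1 − 0.368 = 0.632
~a = 1 − 0.798 = 0.202
a → ~a = min(1, 1 − 0.798 + 0.202) = min(1, 0.404) = 0.404
~(a → ~a) = 1 − 0.404 = 0.596
~b ⊕ ~(a → ~a) = min(1, 0.632 + 0.596) = min(1, 1.228) = 1.000
(~b ⊕ ~(a → ~a)) → ~a = min(1, 1 − 1.000 + 0.202) = min(1, 0.202) = 0.202
~((~b ⊕ ~(a → ~a)) → ~a) = 1 − 0.202 = 0.798
~~((~b ⊕ ~(a → ~a)) → ~a) = 1 − 0.798 = 0.202

0.202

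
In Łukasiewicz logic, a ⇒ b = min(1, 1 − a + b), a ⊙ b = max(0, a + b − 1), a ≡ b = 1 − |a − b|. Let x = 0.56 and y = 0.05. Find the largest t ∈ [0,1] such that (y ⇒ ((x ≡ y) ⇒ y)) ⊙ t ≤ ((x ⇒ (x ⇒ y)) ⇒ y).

0.12

x ≡ y = 1 − |0.56 − 0.05| = 1 − 0.51 = 0.49
(x ≡ y) ⇒ y = min(1, 1 − 0.49 + 0.05) = min(1, 0.56) = 0.56
y ⇒ ((x ≡ y) ⇒ y) = min(1, 1 − 0.05 + 0.56) = min(1, 1.51) = 1.00
So the left factor is y ⇒ ((x ≡ y) ⇒ y) = 1.00.
x ⇒ y = min(1, 1 − 0.56 + 0.05) = min(1, 0.49) = 0.49
x ⇒ (x ⇒ y) = min(1, 1 − 0.56 + 0.49) = min(1, 0.93) = 0.93
(x ⇒ (x ⇒ y)) ⇒ y = min(1, 1 − 0.93 + 0.05) = min(1, 0.12) = 0.12
So the right-hand bound is (x ⇒ (x ⇒ y)) ⇒ y = 0.12.
The residuum of the Łukasiewicz t-norm gives the supremum: min(1, 1 − 1.00 + 0.12).
1 − 1.00 + 0.12 = 0.12, so t = min(1, 0.12) = 0.12.
Check: 1.00 ⊙ 0.12 = max(0, 0.12) = 0.12 ≤ 0.12.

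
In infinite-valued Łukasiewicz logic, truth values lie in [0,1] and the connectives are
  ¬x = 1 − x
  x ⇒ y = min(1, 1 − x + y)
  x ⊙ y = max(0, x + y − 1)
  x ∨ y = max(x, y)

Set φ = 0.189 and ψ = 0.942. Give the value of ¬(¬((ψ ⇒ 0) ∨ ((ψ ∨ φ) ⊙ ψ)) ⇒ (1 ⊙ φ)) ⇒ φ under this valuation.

ψ ⇒ 0 = min(1, 1 − 0.942 + 0.000) = min(1, 0.058) = 0.058
ψ ∨ φ = max(0.942, 0.189) = 0.942
(ψ ∨ φ) ⊙ ψ = max(0, 0.942 + 0.942 − 1) = max(0, 0.884) = 0.884
(ψ ⇒ 0) ∨ ((ψ ∨ φ) ⊙ ψ) = max(0.058, 0.884) = 0.884
¬((ψ ⇒ 0) ∨ ((ψ ∨ φ) ⊙ ψ)) = 1 − 0.884 = 0.116
1 ⊙ φ = max(0, 1.000 + 0.189 − 1) = max(0, 0.189) = 0.189
¬((ψ ⇒ 0) ∨ ((ψ ∨ φ) ⊙ ψ)) ⇒ (1 ⊙ φ) = min(1, 1 − 0.116 + 0.189) = min(1, 1.073) = 1.000
¬(¬((ψ ⇒ 0) ∨ ((ψ ∨ φ) ⊙ ψ)) ⇒ (1 ⊙ φ)) = 1 − 1.000 = 0.000
¬(¬((ψ ⇒ 0) ∨ ((ψ ∨ φ) ⊙ ψ)) ⇒ (1 ⊙ φ)) ⇒ φ = min(1, 1 − 0.000 + 0.189) = min(1, 1.189) = 1.000

1.000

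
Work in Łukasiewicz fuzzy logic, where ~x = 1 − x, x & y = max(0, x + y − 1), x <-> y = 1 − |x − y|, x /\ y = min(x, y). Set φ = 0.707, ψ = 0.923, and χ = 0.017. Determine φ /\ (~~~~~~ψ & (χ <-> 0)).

~ψ = 1 − 0.923 = 0.077
~~ψ = 1 − 0.077 = 0.923
~~~ψ = 1 − 0.923 = 0.077
~~~~ψ = 1 − 0.077 = 0.923
~~~~~ψ = 1 − 0.923 = 0.077
~~~~~~ψ = 1 − 0.077 = 0.923
χ <-> 0 = 1 − |0.017 − 0.000| = 1 − 0.017 = 0.983
~~~~~~ψ & (χ <-> 0) = max(0, 0.923 + 0.983 − 1) = max(0, 0.906) = 0.906
φ /\ (~~~~~~ψ & (χ <-> 0)) = min(0.707, 0.906) = 0.707

0.707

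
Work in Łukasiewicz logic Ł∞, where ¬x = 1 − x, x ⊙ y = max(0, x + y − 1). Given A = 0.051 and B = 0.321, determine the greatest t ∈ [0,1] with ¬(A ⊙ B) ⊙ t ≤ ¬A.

A ⊙ B = max(0, 0.051 + 0.321 − 1) = max(0, -0.628) = 0.000
¬(A ⊙ B) = 1 − 0.000 = 1.000
So the left factor is ¬(A ⊙ B) = 1.000.
¬A = 1 − 0.051 = 0.949
So the right-hand bound is ¬A = 0.949.
The residuum of the Łukasiewicz t-norm gives the supremum: min(1, 1 − 1.000 + 0.949).
1 − 1.000 + 0.949 = 0.949, so t = min(1, 0.949) = 0.949.
Check: 1.000 ⊙ 0.949 = max(0, 0.949) = 0.949 ≤ 0.949.

0.949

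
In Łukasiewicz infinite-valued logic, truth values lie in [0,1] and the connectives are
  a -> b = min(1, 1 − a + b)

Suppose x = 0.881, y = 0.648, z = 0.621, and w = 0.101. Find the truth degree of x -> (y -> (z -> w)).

0.951

z -> w = min(1, 1 − 0.621 + 0.101) = min(1, 0.480) = 0.480
y -> (z -> w) = min(1, 1 − 0.648 + 0.480) = min(1, 0.832) = 0.832
x -> (y -> (z -> w)) = min(1, 1 − 0.881 + 0.832) = min(1, 0.951) = 0.951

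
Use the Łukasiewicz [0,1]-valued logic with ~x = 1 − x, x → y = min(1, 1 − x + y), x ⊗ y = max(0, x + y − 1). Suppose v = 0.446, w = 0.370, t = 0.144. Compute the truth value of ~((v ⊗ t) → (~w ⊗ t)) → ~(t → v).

1.000

v ⊗ t = max(0, 0.446 + 0.144 − 1) = max(0, -0.410) = 0.000
~w = 1 − 0.370 = 0.630
~w ⊗ t = max(0, 0.630 + 0.144 − 1) = max(0, -0.226) = 0.000
(v ⊗ t) → (~w ⊗ t) = min(1, 1 − 0.000 + 0.000) = min(1, 1.000) = 1.000
~((v ⊗ t) → (~w ⊗ t)) = 1 − 1.000 = 0.000
t → v = min(1, 1 − 0.144 + 0.446) = min(1, 1.302) = 1.000
~(t → v) = 1 − 1.000 = 0.000
~((v ⊗ t) → (~w ⊗ t)) → ~(t → v) = min(1, 1 − 0.000 + 0.000) = min(1, 1.000) = 1.000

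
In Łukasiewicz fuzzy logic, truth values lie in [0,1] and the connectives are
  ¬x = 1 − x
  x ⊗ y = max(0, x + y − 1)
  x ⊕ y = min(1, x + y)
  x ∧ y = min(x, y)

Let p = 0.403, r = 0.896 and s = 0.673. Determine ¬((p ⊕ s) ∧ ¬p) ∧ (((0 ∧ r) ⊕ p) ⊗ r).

p ⊕ s = min(1, 0.403 + 0.673) = min(1, 1.076) = 1.000
¬p = 1 − 0.403 = 0.597
(p ⊕ s) ∧ ¬p = min(1.000, 0.597) = 0.597
¬((p ⊕ s) ∧ ¬p) = 1 − 0.597 = 0.403
0 ∧ r = min(0.000, 0.896) = 0.000
(0 ∧ r) ⊕ p = min(1, 0.000 + 0.403) = min(1, 0.403) = 0.403
((0 ∧ r) ⊕ p) ⊗ r = max(0, 0.403 + 0.896 − 1) = max(0, 0.299) = 0.299
¬((p ⊕ s) ∧ ¬p) ∧ (((0 ∧ r) ⊕ p) ⊗ r) = min(0.403, 0.299) = 0.299

0.299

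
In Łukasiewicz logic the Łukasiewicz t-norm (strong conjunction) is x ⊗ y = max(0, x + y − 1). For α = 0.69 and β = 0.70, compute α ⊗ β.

0.39

α ⊗ β = max(0, 0.69 + 0.70 − 1) = max(0, 0.39) = 0.39
For comparison, the Gödel (minimum) t-norm min(x, y) would give 0.69.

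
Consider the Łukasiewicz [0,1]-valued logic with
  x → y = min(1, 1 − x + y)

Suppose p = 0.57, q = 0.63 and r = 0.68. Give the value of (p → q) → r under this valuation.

p → q = min(1, 1 − 0.57 + 0.63) = min(1, 1.06) = 1.00
(p → q) → r = min(1, 1 − 1.00 + 0.68) = min(1, 0.68) = 0.68

0.68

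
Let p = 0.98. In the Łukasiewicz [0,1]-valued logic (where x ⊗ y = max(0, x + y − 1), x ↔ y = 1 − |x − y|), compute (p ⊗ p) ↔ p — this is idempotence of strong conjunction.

p ⊗ p = max(0, 0.98 + 0.98 − 1) = max(0, 0.96) = 0.96
(p ⊗ p) ↔ p = 1 − |0.96 − 0.98| = 1 − 0.02 = 0.98
(The value 0.98 < 1 shows this instance is not satisfied; fails in Ł∞ since a ⊗ a = max(0, 2a−1) ≠ a in general.)

0.98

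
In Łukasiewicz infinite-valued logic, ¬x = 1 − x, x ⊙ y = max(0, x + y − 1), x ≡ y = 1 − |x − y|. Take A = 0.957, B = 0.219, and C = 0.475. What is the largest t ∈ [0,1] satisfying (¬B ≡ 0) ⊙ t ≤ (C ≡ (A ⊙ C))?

¬B = 1 − 0.219 = 0.781
¬B ≡ 0 = 1 − |0.781 − 0.000| = 1 − 0.781 = 0.219
So the left factor is ¬B ≡ 0 = 0.219.
A ⊙ C = max(0, 0.957 + 0.475 − 1) = max(0, 0.432) = 0.432
C ≡ (A ⊙ C) = 1 − |0.475 − 0.432| = 1 − 0.043 = 0.957
So the right-hand bound is C ≡ (A ⊙ C) = 0.957.
The residuum of the Łukasiewicz t-norm gives the supremum: min(1, 1 − 0.219 + 0.957).
1 − 0.219 + 0.957 = 1.738, so t = min(1, 1.738) = 1.000.
Check: 0.219 ⊙ 1.000 = max(0, 0.219) = 0.219 ≤ 0.957.

1.000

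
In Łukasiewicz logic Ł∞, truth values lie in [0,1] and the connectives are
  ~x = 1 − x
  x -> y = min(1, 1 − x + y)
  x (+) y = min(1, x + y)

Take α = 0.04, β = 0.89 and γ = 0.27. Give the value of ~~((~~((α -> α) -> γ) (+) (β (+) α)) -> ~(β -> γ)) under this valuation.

0.62

α -> α = min(1, 1 − 0.04 + 0.04) = min(1, 1.00) = 1.00
(α -> α) -> γ = min(1, 1 − 1.00 + 0.27) = min(1, 0.27) = 0.27
~((α -> α) -> γ) = 1 − 0.27 = 0.73
~~((α -> α) -> γ) = 1 − 0.73 = 0.27
β (+) α = min(1, 0.89 + 0.04) = min(1, 0.93) = 0.93
~~((α -> α) -> γ) (+) (β (+) α) = min(1, 0.27 + 0.93) = min(1, 1.20) = 1.00
β -> γ = min(1, 1 − 0.89 + 0.27) = min(1, 0.38) = 0.38
~(β -> γ) = 1 − 0.38 = 0.62
(~~((α -> α) -> γ) (+) (β (+) α)) -> ~(β -> γ) = min(1, 1 − 1.00 + 0.62) = min(1, 0.62) = 0.62
~((~~((α -> α) -> γ) (+) (β (+) α)) -> ~(β -> γ)) = 1 − 0.62 = 0.38
~~((~~((α -> α) -> γ) (+) (β (+) α)) -> ~(β -> γ)) = 1 − 0.38 = 0.62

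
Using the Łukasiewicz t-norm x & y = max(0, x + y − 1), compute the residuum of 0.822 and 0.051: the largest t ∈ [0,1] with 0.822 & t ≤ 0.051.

The residuum of the Łukasiewicz t-norm gives the supremum: min(1, 1 − 0.822 + 0.051).
1 − 0.822 + 0.051 = 0.229, so t = min(1, 0.229) = 0.229.
Check: 0.822 & 0.229 = max(0, 0.051) = 0.051 ≤ 0.051.

0.229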